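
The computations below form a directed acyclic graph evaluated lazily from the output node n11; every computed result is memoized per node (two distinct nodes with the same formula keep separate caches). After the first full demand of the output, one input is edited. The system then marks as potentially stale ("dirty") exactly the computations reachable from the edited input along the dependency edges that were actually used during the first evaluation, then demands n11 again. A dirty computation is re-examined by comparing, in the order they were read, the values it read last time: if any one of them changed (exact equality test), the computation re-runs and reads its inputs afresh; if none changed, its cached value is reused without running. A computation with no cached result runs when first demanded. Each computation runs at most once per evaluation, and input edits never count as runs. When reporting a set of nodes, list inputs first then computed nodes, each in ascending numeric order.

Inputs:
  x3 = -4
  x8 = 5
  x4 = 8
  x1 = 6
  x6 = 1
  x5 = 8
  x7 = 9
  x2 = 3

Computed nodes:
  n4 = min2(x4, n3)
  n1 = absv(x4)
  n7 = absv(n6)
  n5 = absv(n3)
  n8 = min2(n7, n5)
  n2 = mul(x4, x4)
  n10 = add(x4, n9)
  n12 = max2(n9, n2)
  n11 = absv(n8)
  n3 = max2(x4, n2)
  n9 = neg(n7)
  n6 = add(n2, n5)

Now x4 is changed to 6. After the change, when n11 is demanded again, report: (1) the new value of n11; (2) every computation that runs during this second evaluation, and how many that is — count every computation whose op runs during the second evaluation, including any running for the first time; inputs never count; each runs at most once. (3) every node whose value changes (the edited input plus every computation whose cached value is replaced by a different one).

Demanding n11 again yields 36.
7 computations run: n2, n3, n5, n6, n7, n8, n11.
The nodes whose values change: x4, n2, n3, n5, n6, n7, n8, n11.

First demand of the output computes:
  n2 = mul(8, 8) = 64
  n3 = max2(8, 64) = 64
  n5 = absv(64) = 64
  n6 = add(64, 64) = 128
  n7 = absv(128) = 128
  n8 = min2(128, 64) = 64
  n11 = absv(64) = 64

After the edit, cleaning proceeds:
  n2: a read changed (x4 8->6; x4 8->6) — executes, giving 36.
  n3: a read changed (x4 8->6; n2 64->36) — executes, giving 36.
  n5: a read changed (n3 64->36) — executes, giving 36.
  n6: a read changed (n2 64->36; n5 64->36) — executes, giving 72.
  n7: a read changed (n6 128->72) — executes, giving 72.
  n8: a read changed (n7 128->72; n5 64->36) — executes, giving 36.
  n11: a read changed (n8 64->36) — executes, giving 36.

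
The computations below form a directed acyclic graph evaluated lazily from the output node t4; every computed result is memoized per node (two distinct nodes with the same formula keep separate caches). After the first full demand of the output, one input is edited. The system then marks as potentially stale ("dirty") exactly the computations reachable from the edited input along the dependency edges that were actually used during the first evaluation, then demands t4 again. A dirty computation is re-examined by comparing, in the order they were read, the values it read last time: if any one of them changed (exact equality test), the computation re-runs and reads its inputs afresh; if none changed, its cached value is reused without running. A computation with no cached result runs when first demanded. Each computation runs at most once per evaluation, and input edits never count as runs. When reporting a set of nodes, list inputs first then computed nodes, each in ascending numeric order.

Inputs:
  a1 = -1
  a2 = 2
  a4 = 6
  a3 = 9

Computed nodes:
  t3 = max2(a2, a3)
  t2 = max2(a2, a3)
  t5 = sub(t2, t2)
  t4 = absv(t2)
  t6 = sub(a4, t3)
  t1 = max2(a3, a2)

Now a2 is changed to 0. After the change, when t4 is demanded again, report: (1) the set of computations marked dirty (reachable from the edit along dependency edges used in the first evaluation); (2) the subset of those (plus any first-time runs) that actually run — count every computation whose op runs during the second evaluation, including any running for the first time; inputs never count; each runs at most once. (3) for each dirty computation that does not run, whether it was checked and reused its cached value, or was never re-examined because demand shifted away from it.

First demand of the output computes:
  t2 = max2(2, 9) = 9
  t4 = absv(9) = 9

After the edit, cleaning proceeds:
  t2: a read changed (a2 2->0) — executes, giving 9 — identical to its old value.
  t4: dirty, but its reads are unchanged (t2 unchanged); cached 9 stands.

Note the absorption at t2: it re-runs yet its value is the same, leaving the output's value untouched.

The edit dirties: t2, t4.
1 computations run: t2.
Cache hits after checking: t4.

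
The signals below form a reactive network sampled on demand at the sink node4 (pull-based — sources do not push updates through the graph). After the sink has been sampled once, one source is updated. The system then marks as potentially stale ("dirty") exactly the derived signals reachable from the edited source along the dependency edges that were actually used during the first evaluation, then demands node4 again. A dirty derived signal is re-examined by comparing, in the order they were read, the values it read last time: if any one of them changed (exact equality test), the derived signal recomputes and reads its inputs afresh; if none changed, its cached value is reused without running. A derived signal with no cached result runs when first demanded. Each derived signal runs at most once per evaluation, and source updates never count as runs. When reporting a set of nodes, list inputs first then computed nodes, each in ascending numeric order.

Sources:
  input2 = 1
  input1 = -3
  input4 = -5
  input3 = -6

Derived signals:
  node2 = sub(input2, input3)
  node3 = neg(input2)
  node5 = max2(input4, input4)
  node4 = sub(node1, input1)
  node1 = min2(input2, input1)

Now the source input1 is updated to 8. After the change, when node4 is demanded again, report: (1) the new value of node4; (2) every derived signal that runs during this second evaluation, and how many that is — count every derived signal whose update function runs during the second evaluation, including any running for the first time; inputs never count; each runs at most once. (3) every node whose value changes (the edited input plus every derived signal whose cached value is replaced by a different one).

node4 now evaluates to -7.
Run set: node1, node4 (2 run).
Changed values: input1, node1, node4.

Initial pass — values computed on the first demand:
  node1 = min2(1, -3) = -3
  node4 = sub(-3, -3) = 0

Second demand — change propagation:
  node1: re-runs because input1 -3->8; new result 1.
  node4: re-runs because node1 -3->1; input1 -3->8; new result -7.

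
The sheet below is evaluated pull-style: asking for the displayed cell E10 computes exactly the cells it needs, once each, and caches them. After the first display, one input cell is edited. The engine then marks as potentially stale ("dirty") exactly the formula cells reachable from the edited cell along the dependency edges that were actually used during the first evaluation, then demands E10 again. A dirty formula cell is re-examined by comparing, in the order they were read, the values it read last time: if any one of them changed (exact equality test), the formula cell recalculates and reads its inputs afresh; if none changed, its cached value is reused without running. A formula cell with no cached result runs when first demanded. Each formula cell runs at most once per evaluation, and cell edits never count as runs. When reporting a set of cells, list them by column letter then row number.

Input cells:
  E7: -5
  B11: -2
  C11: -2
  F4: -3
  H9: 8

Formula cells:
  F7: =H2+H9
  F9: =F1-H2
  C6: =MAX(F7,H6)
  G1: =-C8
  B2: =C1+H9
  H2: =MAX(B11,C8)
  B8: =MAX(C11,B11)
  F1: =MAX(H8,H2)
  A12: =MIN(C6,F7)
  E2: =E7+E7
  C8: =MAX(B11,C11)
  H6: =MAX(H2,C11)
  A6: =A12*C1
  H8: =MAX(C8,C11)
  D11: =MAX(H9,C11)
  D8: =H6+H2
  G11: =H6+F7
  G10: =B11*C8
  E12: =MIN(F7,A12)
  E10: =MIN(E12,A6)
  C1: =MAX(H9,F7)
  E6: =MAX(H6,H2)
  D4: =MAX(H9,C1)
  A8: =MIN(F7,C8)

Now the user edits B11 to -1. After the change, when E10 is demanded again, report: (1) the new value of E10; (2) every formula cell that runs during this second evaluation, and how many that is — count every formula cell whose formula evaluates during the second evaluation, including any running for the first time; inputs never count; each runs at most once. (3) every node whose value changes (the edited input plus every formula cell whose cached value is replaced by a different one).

First demand of the output computes:
  C8 = MAX(-2, -2) = -2
  H2 = MAX(-2, -2) = -2
  F7 = -2 + 8 = 6
  C1 = MAX(8, 6) = 8
  H6 = MAX(-2, -2) = -2
  C6 = MAX(6, -2) = 6
  A12 = MIN(6, 6) = 6
  A6 = 6 * 8 = 48
  E12 = MIN(6, 6) = 6
  E10 = MIN(6, 48) = 6

After the edit, cleaning proceeds:
  C8: a read changed (B11 -2->-1) — executes, giving -1.
  H2: a read changed (B11 -2->-1; C8 -2->-1) — executes, giving -1.
  F7: a read changed (H2 -2->-1) — executes, giving 7.
  C1: a read changed (F7 6->7) — executes, giving 8 — identical to its old value.
  H6: a read changed (H2 -2->-1) — executes, giving -1.
  C6: a read changed (F7 6->7; H6 -2->-1) — executes, giving 7.
  A12: a read changed (C6 6->7; F7 6->7) — executes, giving 7.
  A6: a read changed (A12 6->7) — executes, giving 56.
  E12: a read changed (F7 6->7; A12 6->7) — executes, giving 7.
  E10: a read changed (E12 6->7; A6 48->56) — executes, giving 7.

Demanding E10 again yields 7.
10 formula cells run: A6, A12, C1, C6, C8, E10, E12, F7, H2, H6.
The nodes whose values change: A6, A12, B11, C6, C8, E10, E12, F7, H2, H6.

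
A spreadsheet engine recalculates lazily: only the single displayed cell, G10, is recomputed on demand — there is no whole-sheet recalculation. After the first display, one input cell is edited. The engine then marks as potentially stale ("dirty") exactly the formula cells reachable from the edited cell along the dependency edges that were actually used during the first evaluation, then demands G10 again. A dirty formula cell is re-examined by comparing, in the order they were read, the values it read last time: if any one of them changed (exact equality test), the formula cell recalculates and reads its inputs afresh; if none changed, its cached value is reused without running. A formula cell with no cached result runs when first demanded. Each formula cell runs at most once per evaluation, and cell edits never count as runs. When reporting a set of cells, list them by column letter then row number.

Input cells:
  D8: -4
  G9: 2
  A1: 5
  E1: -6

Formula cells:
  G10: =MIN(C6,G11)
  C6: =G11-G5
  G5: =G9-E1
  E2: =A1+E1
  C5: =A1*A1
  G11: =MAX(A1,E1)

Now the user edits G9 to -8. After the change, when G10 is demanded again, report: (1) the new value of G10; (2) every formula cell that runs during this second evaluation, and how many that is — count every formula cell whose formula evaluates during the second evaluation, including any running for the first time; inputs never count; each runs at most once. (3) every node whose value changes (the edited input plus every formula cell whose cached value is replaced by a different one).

First evaluation (everything demanded from the output):
  G5 = 2 - -6 = 8
  G11 = MAX(5, -6) = 5
  C6 = 5 - 8 = -3
  G10 = MIN(-3, 5) = -3

Propagation after the edit:
  G5: runs — G9 2->-8; result -2.
  C6: runs — G5 8->-2; result 7.
  G10: runs — C6 -3->7; result 5.

New value of G10: 5.
Formula cells that run: C6, G5, G10 — 3 in total.
Values that change: C6, G5, G9, G10.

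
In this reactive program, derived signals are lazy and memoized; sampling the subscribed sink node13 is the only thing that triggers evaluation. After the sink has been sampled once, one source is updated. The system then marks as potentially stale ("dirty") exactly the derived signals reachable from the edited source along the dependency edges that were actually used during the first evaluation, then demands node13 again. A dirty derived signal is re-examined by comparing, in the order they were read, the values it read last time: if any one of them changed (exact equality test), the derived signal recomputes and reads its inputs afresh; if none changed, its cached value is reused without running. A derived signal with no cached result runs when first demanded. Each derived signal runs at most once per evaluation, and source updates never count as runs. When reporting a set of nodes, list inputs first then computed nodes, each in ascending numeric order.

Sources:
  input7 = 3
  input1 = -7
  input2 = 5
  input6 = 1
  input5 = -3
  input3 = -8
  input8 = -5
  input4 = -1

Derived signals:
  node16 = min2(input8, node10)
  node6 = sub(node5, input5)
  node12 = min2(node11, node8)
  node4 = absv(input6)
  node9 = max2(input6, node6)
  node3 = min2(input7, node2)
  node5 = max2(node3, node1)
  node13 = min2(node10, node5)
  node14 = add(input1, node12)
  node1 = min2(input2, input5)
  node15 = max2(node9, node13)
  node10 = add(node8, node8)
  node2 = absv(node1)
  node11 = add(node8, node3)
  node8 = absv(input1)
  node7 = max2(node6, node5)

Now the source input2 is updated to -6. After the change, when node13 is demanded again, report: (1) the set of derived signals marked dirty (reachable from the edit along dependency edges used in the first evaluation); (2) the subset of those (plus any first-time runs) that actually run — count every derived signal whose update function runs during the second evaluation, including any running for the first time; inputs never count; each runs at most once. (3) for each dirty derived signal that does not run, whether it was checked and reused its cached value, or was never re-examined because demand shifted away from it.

First demand of the output computes:
  node1 = min2(5, -3) = -3
  node2 = absv(-3) = 3
  node3 = min2(3, 3) = 3
  node5 = max2(3, -3) = 3
  node8 = absv(-7) = 7
  node10 = add(7, 7) = 14
  node13 = min2(14, 3) = 3

After the edit, cleaning proceeds:
  node1: a read changed (input2 5->-6) — executes, giving -6.
  node2: a read changed (node1 -3->-6) — executes, giving 6.
  node3: a read changed (node2 3->6) — executes, giving 3 — identical to its old value.
  node5: a read changed (node1 -3->-6) — executes, giving 3 — identical to its old value.
  node13: dirty, but its reads are unchanged (node10 unchanged, node5 unchanged); cached 3 stands.

Note where the cutoff bites: node13 is checked, finds nothing changed, and keeps its cache.

The edit dirties: node1, node2, node3, node5, node13.
4 derived signals run: node1, node2, node3, node5.
Cache hits after checking: node13.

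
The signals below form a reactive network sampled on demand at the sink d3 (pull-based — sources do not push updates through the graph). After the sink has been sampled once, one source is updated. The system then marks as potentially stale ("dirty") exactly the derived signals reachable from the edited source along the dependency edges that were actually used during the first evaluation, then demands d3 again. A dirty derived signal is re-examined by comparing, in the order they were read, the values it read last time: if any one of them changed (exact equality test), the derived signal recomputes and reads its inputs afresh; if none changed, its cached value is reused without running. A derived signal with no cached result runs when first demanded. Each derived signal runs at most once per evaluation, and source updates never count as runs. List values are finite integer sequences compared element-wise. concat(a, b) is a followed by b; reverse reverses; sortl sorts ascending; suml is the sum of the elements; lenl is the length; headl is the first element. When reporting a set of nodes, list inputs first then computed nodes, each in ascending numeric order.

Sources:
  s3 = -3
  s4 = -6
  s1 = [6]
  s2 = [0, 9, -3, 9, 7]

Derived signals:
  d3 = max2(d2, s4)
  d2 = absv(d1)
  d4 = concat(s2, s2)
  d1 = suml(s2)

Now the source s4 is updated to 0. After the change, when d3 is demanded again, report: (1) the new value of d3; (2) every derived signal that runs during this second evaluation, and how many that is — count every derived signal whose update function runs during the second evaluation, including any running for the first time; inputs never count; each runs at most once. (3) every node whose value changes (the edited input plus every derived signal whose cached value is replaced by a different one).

Initial pass — values computed on the first demand:
  d1 = suml([0, 9, -3, 9, 7]) = 22
  d2 = absv(22) = 22
  d3 = max2(22, -6) = 22

Second demand — change propagation:
  d3: re-runs because s4 -6->0; new result 22 (unchanged).

d3 now evaluates to 22.
Run set: d3 (1 run).
Changed values: s4.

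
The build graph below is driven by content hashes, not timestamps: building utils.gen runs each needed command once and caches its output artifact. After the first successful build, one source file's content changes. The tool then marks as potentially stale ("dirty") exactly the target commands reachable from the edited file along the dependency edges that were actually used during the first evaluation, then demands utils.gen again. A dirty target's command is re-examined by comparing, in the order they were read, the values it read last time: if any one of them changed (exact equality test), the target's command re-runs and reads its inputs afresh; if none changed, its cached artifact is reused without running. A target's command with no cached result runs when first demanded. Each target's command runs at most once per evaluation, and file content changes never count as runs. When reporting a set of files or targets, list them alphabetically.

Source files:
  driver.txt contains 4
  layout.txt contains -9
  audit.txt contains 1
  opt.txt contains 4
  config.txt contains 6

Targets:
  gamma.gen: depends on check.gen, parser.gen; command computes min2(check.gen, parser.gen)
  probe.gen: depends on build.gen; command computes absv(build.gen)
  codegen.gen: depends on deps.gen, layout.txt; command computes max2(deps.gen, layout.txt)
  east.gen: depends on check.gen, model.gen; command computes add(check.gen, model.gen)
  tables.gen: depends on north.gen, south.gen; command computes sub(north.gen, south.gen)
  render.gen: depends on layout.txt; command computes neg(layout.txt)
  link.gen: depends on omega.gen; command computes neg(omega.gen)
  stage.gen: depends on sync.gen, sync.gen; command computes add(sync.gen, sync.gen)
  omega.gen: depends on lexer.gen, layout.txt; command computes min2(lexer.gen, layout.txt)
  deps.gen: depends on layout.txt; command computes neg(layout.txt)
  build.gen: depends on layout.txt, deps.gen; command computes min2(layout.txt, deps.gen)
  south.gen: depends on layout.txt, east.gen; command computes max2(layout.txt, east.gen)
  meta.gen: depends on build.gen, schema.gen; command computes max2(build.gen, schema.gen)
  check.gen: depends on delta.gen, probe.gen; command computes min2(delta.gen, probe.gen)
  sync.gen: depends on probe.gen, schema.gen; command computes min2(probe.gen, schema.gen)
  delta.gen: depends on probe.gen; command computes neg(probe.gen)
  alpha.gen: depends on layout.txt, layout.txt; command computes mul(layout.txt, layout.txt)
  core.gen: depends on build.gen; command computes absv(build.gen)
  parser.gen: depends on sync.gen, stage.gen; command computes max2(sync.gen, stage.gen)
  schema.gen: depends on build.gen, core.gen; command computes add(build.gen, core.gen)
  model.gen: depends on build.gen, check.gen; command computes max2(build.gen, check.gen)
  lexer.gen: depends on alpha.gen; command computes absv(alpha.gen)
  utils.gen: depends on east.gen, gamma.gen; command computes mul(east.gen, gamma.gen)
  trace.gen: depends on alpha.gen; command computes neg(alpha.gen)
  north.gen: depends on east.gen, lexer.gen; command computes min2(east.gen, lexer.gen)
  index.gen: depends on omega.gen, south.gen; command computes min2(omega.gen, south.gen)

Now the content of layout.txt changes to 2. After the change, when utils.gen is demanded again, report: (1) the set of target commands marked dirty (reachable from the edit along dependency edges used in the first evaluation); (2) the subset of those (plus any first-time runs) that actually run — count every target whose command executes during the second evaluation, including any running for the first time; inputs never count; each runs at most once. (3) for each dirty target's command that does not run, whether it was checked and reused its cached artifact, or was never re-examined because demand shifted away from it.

Dirty set: build.gen, check.gen, core.gen, delta.gen, deps.gen, east.gen, gamma.gen, model.gen, parser.gen, probe.gen, schema.gen, stage.gen, sync.gen, utils.gen.
Run set: build.gen, check.gen, core.gen, delta.gen, deps.gen, east.gen, gamma.gen, model.gen, probe.gen, schema.gen, sync.gen, utils.gen (12 run).
Re-examined without running (cache reused): parser.gen, stage.gen.
The important point: at stage.gen every value read last time is unchanged, so the dirty flag clears without a run.

Initial pass — values computed on the first demand:
  deps.gen = neg(-9) = 9
  build.gen = min2(-9, 9) = -9
  core.gen = absv(-9) = 9
  probe.gen = absv(-9) = 9
  delta.gen = neg(9) = -9
  check.gen = min2(-9, 9) = -9
  model.gen = max2(-9, -9) = -9
  east.gen = add(-9, -9) = -18
  schema.gen = add(-9, 9) = 0
  sync.gen = min2(9, 0) = 0
  stage.gen = add(0, 0) = 0
  parser.gen = max2(0, 0) = 0
  gamma.gen = min2(-9, 0) = -9
  utils.gen = mul(-18, -9) = 162

Second demand — change propagation:
  deps.gen: re-runs because layout.txt -9->2; new result -2.
  build.gen: re-runs because layout.txt -9->2; deps.gen 9->-2; new result -2.
  core.gen: re-runs because build.gen -9->-2; new result 2.
  probe.gen: re-runs because build.gen -9->-2; new result 2.
  delta.gen: re-runs because probe.gen 9->2; new result -2.
  check.gen: re-runs because delta.gen -9->-2; probe.gen 9->2; new result -2.
  model.gen: re-runs because build.gen -9->-2; check.gen -9->-2; new result -2.
  east.gen: re-runs because check.gen -9->-2; model.gen -9->-2; new result -4.
  schema.gen: re-runs because build.gen -9->-2; core.gen 9->2; new result 0 (unchanged).
  sync.gen: re-runs because probe.gen 9->2; new result 0 (unchanged).
  stage.gen: re-examined; everything it read last time is the same (sync.gen unchanged, sync.gen unchanged) — cache 0 kept, no run.
  parser.gen: re-examined; everything it read last time is the same (sync.gen unchanged, stage.gen unchanged) — cache 0 kept, no run.
  gamma.gen: re-runs because check.gen -9->-2; new result -2.
  utils.gen: re-runs because east.gen -18->-4; gamma.gen -9->-2; new result 8.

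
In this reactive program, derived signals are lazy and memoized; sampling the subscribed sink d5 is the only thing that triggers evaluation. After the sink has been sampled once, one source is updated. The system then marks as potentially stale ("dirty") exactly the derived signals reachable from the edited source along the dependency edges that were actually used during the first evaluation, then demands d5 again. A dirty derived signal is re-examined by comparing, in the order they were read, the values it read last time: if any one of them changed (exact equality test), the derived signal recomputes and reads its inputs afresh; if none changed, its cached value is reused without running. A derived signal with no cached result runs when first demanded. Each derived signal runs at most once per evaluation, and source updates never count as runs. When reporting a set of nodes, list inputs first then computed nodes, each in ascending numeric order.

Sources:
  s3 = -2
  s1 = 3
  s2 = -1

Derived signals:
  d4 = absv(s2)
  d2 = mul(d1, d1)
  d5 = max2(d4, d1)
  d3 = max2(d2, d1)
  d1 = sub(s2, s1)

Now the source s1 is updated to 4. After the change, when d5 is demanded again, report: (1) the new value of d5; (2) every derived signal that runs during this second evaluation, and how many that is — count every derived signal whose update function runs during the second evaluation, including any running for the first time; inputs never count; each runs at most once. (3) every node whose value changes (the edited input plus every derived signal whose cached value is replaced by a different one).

Demanding d5 again yields 1.
2 derived signals run: d1, d5.
The nodes whose values change: s1, d1.

First demand of the output computes:
  d1 = sub(-1, 3) = -4
  d4 = absv(-1) = 1
  d5 = max2(1, -4) = 1

After the edit, cleaning proceeds:
  d1: a read changed (s1 3->4) — executes, giving -5.
  d5: a read changed (d1 -4->-5) — executes, giving 1 — identical to its old value.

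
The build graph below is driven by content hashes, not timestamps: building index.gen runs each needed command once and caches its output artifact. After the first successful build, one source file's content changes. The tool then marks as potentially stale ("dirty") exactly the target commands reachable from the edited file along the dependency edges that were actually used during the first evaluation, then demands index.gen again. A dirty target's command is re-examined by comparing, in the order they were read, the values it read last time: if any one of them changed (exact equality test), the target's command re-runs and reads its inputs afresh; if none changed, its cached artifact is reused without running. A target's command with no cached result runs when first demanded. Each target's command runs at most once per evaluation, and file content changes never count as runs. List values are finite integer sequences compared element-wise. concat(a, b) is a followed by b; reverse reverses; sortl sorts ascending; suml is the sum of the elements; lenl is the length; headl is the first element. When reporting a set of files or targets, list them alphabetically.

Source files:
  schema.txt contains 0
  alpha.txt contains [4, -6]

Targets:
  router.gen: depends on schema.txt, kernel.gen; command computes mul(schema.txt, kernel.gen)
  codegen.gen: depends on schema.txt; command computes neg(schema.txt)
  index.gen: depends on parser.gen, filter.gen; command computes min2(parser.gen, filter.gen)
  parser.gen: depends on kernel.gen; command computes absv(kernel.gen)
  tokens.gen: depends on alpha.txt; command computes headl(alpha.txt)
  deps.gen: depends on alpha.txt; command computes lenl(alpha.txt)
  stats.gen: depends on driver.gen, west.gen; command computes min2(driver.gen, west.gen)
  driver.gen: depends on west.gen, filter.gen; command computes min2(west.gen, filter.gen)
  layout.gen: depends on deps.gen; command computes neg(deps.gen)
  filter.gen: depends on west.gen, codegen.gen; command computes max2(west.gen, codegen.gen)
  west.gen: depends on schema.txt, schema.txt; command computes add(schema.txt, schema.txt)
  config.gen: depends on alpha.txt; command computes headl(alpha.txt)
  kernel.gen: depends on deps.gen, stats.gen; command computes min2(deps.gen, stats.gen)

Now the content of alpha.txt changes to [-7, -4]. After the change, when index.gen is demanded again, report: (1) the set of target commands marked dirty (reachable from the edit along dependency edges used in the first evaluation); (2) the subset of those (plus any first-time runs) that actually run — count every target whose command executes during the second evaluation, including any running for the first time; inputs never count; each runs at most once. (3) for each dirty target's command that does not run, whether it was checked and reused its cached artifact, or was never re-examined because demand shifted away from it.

Dirty set: deps.gen, index.gen, kernel.gen, parser.gen.
Run set: deps.gen (1 run).
Re-examined without running (cache reused): index.gen, kernel.gen, parser.gen.
The important point: deps.gen recomputes to an identical value, and the output ends up unchanged.

Initial pass — values computed on the first demand:
  codegen.gen = neg(0) = 0
  deps.gen = lenl([4, -6]) = 2
  west.gen = add(0, 0) = 0
  filter.gen = max2(0, 0) = 0
  driver.gen = min2(0, 0) = 0
  stats.gen = min2(0, 0) = 0
  kernel.gen = min2(2, 0) = 0
  parser.gen = absv(0) = 0
  index.gen = min2(0, 0) = 0

Second demand — change propagation:
  deps.gen: re-runs because alpha.txt [4, -6]->[-7, -4]; new result 2 (unchanged).
  kernel.gen: re-examined; everything it read last time is the same (deps.gen unchanged, stats.gen unchanged) — cache 0 kept, no run.
  parser.gen: re-examined; everything it read last time is the same (kernel.gen unchanged) — cache 0 kept, no run.
  index.gen: re-examined; everything it read last time is the same (parser.gen unchanged, filter.gen unchanged) — cache 0 kept, no run.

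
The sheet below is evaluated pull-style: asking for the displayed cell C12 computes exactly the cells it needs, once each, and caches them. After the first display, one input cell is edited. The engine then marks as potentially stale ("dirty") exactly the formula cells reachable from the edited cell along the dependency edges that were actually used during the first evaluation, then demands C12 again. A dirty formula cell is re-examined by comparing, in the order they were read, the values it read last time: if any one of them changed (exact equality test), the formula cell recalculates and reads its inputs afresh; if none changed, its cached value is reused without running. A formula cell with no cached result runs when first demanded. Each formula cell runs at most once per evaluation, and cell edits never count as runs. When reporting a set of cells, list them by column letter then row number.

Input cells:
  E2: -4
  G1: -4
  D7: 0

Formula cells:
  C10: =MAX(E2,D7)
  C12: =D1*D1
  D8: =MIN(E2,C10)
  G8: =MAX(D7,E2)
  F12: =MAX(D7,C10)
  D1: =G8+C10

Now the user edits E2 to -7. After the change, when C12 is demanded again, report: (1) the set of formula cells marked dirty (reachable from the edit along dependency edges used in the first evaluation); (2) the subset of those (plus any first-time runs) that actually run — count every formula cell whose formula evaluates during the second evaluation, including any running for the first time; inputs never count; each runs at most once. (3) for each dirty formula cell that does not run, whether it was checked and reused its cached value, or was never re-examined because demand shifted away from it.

The edit dirties: C10, C12, D1, G8.
2 formula cells run: C10, G8.
Cache hits after checking: C12, D1.
Note where the cutoff bites: D1 is checked, finds nothing changed, and keeps its cache.

First demand of the output computes:
  C10 = MAX(-4, 0) = 0
  G8 = MAX(0, -4) = 0
  D1 = 0 + 0 = 0
  C12 = 0 * 0 = 0

After the edit, cleaning proceeds:
  C10: a read changed (E2 -4->-7) — executes, giving 0 — identical to its old value.
  G8: a read changed (E2 -4->-7) — executes, giving 0 — identical to its old value.
  D1: dirty, but its reads are unchanged (G8 unchanged, C10 unchanged); cached 0 stands.
  C12: dirty, but its reads are unchanged (D1 unchanged, D1 unchanged); cached 0 stands.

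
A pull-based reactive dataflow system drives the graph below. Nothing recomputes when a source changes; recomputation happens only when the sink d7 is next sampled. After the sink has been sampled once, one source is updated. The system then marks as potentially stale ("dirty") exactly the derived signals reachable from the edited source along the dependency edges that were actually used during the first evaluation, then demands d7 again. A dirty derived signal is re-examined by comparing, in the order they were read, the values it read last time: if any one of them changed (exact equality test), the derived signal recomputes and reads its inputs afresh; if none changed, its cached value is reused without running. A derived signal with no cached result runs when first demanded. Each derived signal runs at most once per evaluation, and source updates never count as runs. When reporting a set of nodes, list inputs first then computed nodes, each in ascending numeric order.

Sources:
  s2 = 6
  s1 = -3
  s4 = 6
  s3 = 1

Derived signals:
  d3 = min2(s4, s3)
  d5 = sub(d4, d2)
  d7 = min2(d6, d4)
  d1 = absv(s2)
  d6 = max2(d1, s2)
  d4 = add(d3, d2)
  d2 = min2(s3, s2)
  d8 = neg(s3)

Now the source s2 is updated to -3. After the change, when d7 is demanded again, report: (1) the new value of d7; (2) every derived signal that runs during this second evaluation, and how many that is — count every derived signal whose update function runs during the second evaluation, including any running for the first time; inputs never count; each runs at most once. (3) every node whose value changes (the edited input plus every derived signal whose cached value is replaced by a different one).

First evaluation (everything demanded from the output):
  d1 = absv(6) = 6
  d2 = min2(1, 6) = 1
  d3 = min2(6, 1) = 1
  d4 = add(1, 1) = 2
  d6 = max2(6, 6) = 6
  d7 = min2(6, 2) = 2

Propagation after the edit:
  d1: runs — s2 6->-3; result 3.
  d2: runs — s2 6->-3; result -3.
  d4: runs — d2 1->-3; result -2.
  d6: runs — d1 6->3; s2 6->-3; result 3.
  d7: runs — d6 6->3; d4 2->-2; result -2.

New value of d7: -2.
Derived signals that run: d1, d2, d4, d6, d7 — 5 in total.
Values that change: s2, d1, d2, d4, d6, d7.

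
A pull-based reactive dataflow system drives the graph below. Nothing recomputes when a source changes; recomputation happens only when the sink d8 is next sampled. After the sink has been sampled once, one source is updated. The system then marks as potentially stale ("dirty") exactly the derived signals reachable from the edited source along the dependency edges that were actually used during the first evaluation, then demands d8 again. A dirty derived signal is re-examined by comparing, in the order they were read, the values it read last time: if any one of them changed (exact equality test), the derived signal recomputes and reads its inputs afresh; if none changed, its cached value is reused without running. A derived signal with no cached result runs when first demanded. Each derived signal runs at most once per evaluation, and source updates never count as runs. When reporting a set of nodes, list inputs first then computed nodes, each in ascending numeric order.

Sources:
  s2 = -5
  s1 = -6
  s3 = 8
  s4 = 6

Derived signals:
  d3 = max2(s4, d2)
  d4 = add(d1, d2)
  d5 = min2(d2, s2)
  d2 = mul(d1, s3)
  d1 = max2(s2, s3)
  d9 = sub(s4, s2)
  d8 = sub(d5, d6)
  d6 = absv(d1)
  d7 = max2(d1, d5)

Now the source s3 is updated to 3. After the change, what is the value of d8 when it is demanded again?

First evaluation (everything demanded from the output):
  d1 = max2(-5, 8) = 8
  d2 = mul(8, 8) = 64
  d5 = min2(64, -5) = -5
  d6 = absv(8) = 8
  d8 = sub(-5, 8) = -13

Propagation after the edit:
  d1: runs — s3 8->3; result 3.
  d2: runs — d1 8->3; s3 8->3; result 9.
  d5: runs — d2 64->9; result -5 (same value as before).
  d6: runs — d1 8->3; result 3.
  d8: runs — d6 8->3; result -8.

New value of d8: -8.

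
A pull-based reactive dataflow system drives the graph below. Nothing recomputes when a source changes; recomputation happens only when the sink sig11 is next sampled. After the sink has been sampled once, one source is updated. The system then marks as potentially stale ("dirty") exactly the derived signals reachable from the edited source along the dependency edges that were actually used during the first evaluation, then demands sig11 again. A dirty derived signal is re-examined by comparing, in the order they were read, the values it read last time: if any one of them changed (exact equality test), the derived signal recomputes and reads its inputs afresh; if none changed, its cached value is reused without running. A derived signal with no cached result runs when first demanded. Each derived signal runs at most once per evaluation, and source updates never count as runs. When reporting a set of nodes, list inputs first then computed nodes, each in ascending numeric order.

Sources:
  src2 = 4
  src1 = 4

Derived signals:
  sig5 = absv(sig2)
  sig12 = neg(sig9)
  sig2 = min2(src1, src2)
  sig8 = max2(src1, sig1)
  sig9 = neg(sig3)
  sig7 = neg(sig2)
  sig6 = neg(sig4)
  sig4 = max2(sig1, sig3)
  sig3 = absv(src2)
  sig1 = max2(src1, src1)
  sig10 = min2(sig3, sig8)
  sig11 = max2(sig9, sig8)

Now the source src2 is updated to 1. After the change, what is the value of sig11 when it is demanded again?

New value of sig11: 4.

First evaluation (everything demanded from the output):
  sig1 = max2(4, 4) = 4
  sig3 = absv(4) = 4
  sig8 = max2(4, 4) = 4
  sig9 = neg(4) = -4
  sig11 = max2(-4, 4) = 4

Propagation after the edit:
  sig3: runs — src2 4->1; result 1.
  sig9: runs — sig3 4->1; result -1.
  sig11: runs — sig9 -4->-1; result 4 (same value as before).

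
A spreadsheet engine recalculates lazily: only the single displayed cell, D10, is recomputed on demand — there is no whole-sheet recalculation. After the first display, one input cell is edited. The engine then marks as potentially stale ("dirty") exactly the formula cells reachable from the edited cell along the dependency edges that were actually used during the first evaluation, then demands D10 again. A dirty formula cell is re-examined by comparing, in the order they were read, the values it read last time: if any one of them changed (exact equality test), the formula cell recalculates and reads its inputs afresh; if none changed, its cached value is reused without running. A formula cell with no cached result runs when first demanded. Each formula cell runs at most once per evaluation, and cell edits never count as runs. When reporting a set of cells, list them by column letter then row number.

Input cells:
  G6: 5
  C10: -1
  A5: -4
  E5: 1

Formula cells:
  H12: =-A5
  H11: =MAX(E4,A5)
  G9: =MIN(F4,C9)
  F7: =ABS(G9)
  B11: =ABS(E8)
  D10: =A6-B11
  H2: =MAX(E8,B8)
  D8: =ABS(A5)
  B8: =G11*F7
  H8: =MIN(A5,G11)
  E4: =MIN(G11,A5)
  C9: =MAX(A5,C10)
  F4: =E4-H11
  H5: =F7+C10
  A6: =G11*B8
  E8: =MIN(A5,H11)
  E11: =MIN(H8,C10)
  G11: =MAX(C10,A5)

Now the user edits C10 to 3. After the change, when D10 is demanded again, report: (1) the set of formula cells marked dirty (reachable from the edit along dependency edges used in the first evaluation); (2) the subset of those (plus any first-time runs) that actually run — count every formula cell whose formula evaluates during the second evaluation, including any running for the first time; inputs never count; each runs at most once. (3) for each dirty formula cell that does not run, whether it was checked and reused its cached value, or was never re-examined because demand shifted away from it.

Marked dirty: A6, B8, B11, C9, D10, E4, E8, F4, F7, G9, G11, H11.
Formula cells that run: A6, B8, C9, D10, E4, F7, G9, G11 — 8 in total.
Checked but reused from cache: B11, E8, F4, H11.
Key observation: the cutoff stops propagation at H11 — its inputs' values are unchanged, so it reuses its cache.

First evaluation (everything demanded from the output):
  C9 = MAX(-4, -1) = -1
  G11 = MAX(-1, -4) = -1
  E4 = MIN(-1, -4) = -4
  H11 = MAX(-4, -4) = -4
  E8 = MIN(-4, -4) = -4
  B11 = ABS(-4) = 4
  F4 = -4 - -4 = 0
  G9 = MIN(0, -1) = -1
  F7 = ABS(-1) = 1
  B8 = -1 * 1 = -1
  A6 = -1 * -1 = 1
  D10 = 1 - 4 = -3

Propagation after the edit:
  C9: runs — C10 -1->3; result 3.
  G11: runs — C10 -1->3; result 3.
  E4: runs — G11 -1->3; result -4 (same value as before).
  H11: checked — values it read are unchanged (E4 unchanged, A5 unchanged); reused cached -4 without running.
  E8: checked — values it read are unchanged (A5 unchanged, H11 unchanged); reused cached -4 without running.
  B11: checked — values it read are unchanged (E8 unchanged); reused cached 4 without running.
  F4: checked — values it read are unchanged (E4 unchanged, H11 unchanged); reused cached 0 without running.
  G9: runs — C9 -1->3; result 0.
  F7: runs — G9 -1->0; result 0.
  B8: runs — G11 -1->3; F7 1->0; result 0.
  A6: runs — G11 -1->3; B8 -1->0; result 0.
  D10: runs — A6 1->0; result -4.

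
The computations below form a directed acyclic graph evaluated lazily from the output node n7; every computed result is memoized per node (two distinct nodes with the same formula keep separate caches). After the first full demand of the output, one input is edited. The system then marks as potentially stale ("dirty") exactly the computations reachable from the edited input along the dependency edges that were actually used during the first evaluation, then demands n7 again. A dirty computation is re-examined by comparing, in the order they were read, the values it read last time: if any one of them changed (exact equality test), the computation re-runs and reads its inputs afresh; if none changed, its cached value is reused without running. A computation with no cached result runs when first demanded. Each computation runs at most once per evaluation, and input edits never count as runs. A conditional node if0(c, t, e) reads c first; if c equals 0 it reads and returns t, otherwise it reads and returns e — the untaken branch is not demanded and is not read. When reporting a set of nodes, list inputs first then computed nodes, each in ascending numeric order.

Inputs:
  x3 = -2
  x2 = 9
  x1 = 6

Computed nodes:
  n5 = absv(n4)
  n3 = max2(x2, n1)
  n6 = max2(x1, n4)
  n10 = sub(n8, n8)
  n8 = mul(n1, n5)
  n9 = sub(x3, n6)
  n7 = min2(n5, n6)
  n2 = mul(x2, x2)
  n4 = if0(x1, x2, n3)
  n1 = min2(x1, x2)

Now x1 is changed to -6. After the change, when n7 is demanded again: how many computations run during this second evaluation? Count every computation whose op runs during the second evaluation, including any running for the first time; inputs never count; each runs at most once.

4 computations run: n1, n3, n4, n6.
Note where the cutoff bites: n5 is checked, finds nothing changed, and keeps its cache.

First demand of the output computes:
  n1 = min2(6, 9) = 6
  n3 = max2(9, 6) = 9
  n4 = if0(x1=6 -> else branch n3) = 9
  n5 = absv(9) = 9
  n6 = max2(6, 9) = 9
  n7 = min2(9, 9) = 9

After the edit, cleaning proceeds:
  n1: a read changed (x1 6->-6) — executes, giving -6.
  n3: a read changed (n1 6->-6) — executes, giving 9 — identical to its old value.
  n4: a read changed (x1 6->-6) — executes, giving 9 — identical to its old value.
  n5: dirty, but its reads are unchanged (n4 unchanged); cached 9 stands.
  n6: a read changed (x1 6->-6) — executes, giving 9 — identical to its old value.
  n7: dirty, but its reads are unchanged (n5 unchanged, n6 unchanged); cached 9 stands.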